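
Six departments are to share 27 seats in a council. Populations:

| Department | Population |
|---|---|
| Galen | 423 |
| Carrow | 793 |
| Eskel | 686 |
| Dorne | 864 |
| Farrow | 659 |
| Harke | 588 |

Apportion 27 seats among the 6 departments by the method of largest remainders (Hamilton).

Galen: 3, Carrow: 5, Eskel: 5, Dorne: 6, Farrow: 4, Harke: 4

The standard divisor is 4013/27 ≈ 148.63.
Standard quotas: Galen 2.846, Carrow 5.335, Eskel 4.615, Dorne 5.813, Farrow 4.434, Harke 3.956.
Lower quotas: Galen 2, Carrow 5, Eskel 4, Dorne 5, Farrow 4, Harke 3 (sum 23, leaving 4 seats).
Remainders in descending order: Harke 0.956, Galen 0.846, Dorne 0.813, Eskel 0.615, Farrow 0.434, Carrow 0.335.
Largest remainders: Harke, Galen, Dorne, Eskel receive the extra seats.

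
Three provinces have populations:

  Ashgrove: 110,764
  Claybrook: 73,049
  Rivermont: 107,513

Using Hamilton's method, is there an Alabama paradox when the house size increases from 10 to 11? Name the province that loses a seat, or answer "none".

none

At 10 seats: Ashgrove 4, Claybrook 2, Rivermont 4.
At 11 seats: Ashgrove 4, Claybrook 3, Rivermont 4.
No province's allocation decreased.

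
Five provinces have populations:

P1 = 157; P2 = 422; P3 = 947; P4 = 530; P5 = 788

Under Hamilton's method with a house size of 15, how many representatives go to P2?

2

Total 2844; standard divisor 2844/15 ≈ 189.6.
Standard quotas: P1 0.828, P2 2.226, P3 4.995, P4 2.795, P5 4.156.
Lower quotas: P1 0, P2 2, P3 4, P4 2, P5 4 (sum 12, leaving 3 seats).
Remainders in descending order: P3 0.995, P1 0.828, P4 0.795, P2 0.226, P5 0.156.
The surplus seats go to P3, P1, P4.
P2 receives 2.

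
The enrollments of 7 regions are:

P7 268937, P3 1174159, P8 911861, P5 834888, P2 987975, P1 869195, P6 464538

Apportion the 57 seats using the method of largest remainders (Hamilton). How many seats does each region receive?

Total 5511553; standard divisor 5511553/57 ≈ 96693.912.
Standard quotas: P7 2.7813, P3 12.1430, P8 9.4304, P5 8.6343, P2 10.2176, P1 8.9891, P6 4.8042.
Lower quotas: P7 2, P3 12, P8 9, P5 8, P2 10, P1 8, P6 4 (sum 53, leaving 4 seats).
Remainders in descending order: P1 0.9891, P6 0.8042, P7 0.7813, P5 0.6343, P8 0.4304, P2 0.2176, P3 0.1430.
The surplus seats go to P1, P6, P7, P5.

P7: 3, P3: 12, P8: 9, P5: 9, P2: 10, P1: 9, P6: 5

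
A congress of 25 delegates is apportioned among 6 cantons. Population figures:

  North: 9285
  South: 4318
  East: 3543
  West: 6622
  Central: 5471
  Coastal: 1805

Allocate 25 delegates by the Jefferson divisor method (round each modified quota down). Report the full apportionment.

Standard divisor 31044/25 ≈ 1241.76; standard quotas: North 7.477, South 3.477, East 2.853, West 5.333, Central 4.406, Coastal 1.454.
Rounding down gives 7, 3, 2, 5, 4, 1 = 22 seats, so the divisor must be adjusted.
With modified divisor 1099: modified quotas North 8.449, South 3.929, East 3.224, West 6.025, Central 4.978, Coastal 1.642.
Rounding down: North 8, South 3, East 3, West 6, Central 4, Coastal 1 (total 25).

North: 8; South: 3; East: 3; West: 6; Central: 4; Coastal: 1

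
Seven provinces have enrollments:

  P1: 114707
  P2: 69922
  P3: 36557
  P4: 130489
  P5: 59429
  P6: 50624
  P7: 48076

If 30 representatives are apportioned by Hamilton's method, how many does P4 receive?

8

The standard divisor is 509804/30 ≈ 16993.467.
Standard quotas: P1 6.7501, P2 4.1146, P3 2.1512, P4 7.6788, P5 3.4972, P6 2.9790, P7 2.8291.
Lower quotas: P1 6, P2 4, P3 2, P4 7, P5 3, P6 2, P7 2 (sum 26, leaving 4 seats).
Remainders in descending order: P6 0.9790, P7 0.8291, P1 0.7501, P4 0.6788, P5 0.4972, P3 0.1512, P2 0.1146.
The surplus seats go to P6, P7, P1, P4.
P4 receives 8.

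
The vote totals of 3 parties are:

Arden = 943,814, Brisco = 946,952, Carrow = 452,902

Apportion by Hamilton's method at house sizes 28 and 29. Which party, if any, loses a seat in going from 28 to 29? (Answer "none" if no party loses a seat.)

At 28 seats: Arden 11, Brisco 11, Carrow 6.
At 29 seats: Arden 12, Brisco 12, Carrow 5.
Carrow drops from 6 to 5.

Carrow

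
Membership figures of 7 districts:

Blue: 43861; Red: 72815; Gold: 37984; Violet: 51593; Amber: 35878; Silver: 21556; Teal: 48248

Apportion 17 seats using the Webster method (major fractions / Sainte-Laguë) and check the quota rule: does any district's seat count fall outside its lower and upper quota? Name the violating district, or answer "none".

Standard quotas: Blue 2.390, Red 3.968, Gold 2.070, Violet 2.812, Amber 1.955, Silver 1.175, Teal 2.629.
Webster allocation: Blue 2, Red 4, Gold 2, Violet 3, Amber 2, Silver 1, Teal 3.
Every allocation lies between the lower and upper quota.

none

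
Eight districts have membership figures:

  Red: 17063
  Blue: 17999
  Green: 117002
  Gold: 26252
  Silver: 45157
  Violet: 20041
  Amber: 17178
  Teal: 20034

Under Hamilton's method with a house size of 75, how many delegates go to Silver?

12

Standard divisor: 280726 ÷ 75 ≈ 3743.013.
Standard quotas: Red 4.5586, Blue 4.8087, Green 31.2588, Gold 7.0136, Silver 12.0643, Violet 5.3542, Amber 4.5894, Teal 5.3524.
Lower quotas: Red 4, Blue 4, Green 31, Gold 7, Silver 12, Violet 5, Amber 4, Teal 5 (sum 72, leaving 3 seats).
Remainders in descending order: Blue 0.8087, Amber 0.5894, Red 0.5586, Violet 0.3542, Teal 0.3524, Green 0.2588, Silver 0.0643, Gold 0.0136.
The surplus seats go to Blue, Amber, Red.
Silver receives 12.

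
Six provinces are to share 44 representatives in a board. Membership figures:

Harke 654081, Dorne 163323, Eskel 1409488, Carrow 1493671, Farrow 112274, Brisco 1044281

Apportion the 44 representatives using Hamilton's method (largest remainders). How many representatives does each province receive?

Standard divisor: 4877118 ÷ 44 ≈ 110843.591.
Standard quotas: Harke 5.9009, Dorne 1.4735, Eskel 12.7160, Carrow 13.4755, Farrow 1.0129, Brisco 9.4212.
Lower quotas: Harke 5, Dorne 1, Eskel 12, Carrow 13, Farrow 1, Brisco 9 (sum 41, leaving 3 seats).
Remainders in descending order: Harke 0.9009, Eskel 0.7160, Carrow 0.4755, Dorne 0.4735, Brisco 0.4212, Farrow 0.0129.
The surplus seats go to Harke, Eskel, Carrow.

Harke=6, Dorne=1, Eskel=13, Carrow=14, Farrow=1, Brisco=9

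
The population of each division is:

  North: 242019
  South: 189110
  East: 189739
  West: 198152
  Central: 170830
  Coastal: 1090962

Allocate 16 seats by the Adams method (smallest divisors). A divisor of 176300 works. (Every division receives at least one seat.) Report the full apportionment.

With modified divisor 176300: modified quotas North 1.373, South 1.073, East 1.076, West 1.124, Central 0.969, Coastal 6.188.
Rounding up: North 2, South 2, East 2, West 2, Central 1, Coastal 7 (total 16).

North: 2; South: 2; East: 2; West: 2; Central: 1; Coastal: 7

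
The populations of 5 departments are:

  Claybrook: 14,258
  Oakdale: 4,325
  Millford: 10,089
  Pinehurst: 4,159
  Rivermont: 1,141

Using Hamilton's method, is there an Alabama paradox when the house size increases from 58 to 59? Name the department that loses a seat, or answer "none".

Oakdale

At 58 seats: Claybrook 24, Oakdale 8, Millford 17, Pinehurst 7, Rivermont 2.
At 59 seats: Claybrook 25, Oakdale 7, Millford 18, Pinehurst 7, Rivermont 2.
Oakdale drops from 8 to 7.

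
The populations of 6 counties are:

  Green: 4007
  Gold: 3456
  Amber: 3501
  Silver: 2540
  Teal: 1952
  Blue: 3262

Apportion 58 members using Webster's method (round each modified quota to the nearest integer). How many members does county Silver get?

8

Standard divisor 18718/58 ≈ 322.724; standard quotas: Green 12.416, Gold 10.709, Amber 10.848, Silver 7.870, Teal 6.049, Blue 10.108.
Rounding to the nearest integer gives Green 12, Gold 11, Amber 11, Silver 8, Teal 6, Blue 10 — total 58, matching the house size, so no adjustment is needed.
Silver receives 8.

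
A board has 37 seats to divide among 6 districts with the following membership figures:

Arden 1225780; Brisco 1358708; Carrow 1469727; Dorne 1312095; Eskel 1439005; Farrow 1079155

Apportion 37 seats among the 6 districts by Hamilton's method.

The standard divisor is 7884470/37 ≈ 213093.784.
Standard quotas: Arden 5.7523, Brisco 6.3761, Carrow 6.8971, Dorne 6.1574, Eskel 6.7529, Farrow 5.0642.
Lower quotas: Arden 5, Brisco 6, Carrow 6, Dorne 6, Eskel 6, Farrow 5 (sum 34, leaving 3 seats).
Remainders in descending order: Carrow 0.8971, Eskel 0.7529, Arden 0.7523, Brisco 0.3761, Dorne 0.1574, Farrow 0.0642.
Largest remainders: Carrow, Eskel, Arden receive the extra seats.

Arden 6, Brisco 6, Carrow 7, Dorne 6, Eskel 7, Farrow 5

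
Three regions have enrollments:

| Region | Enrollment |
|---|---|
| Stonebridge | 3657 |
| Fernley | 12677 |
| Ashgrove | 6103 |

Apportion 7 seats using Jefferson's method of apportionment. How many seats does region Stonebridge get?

1

Standard divisor 22437/7 ≈ 3205.286; standard quotas: Stonebridge 1.141, Fernley 3.955, Ashgrove 1.904.
Rounding down gives 1, 3, 1 = 5 seats, so the divisor must be adjusted.
With modified divisor 2800: modified quotas Stonebridge 1.306, Fernley 4.527, Ashgrove 2.180.
Rounding down: Stonebridge 1, Fernley 4, Ashgrove 2 (total 7).
Stonebridge receives 1.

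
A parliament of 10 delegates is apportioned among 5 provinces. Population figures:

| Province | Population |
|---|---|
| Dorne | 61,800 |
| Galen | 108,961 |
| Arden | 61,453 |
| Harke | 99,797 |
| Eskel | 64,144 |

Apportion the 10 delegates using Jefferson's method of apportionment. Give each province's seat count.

Standard divisor 396155/10 ≈ 39615.5; standard quotas: Dorne 1.560, Galen 2.750, Arden 1.551, Harke 2.519, Eskel 1.619.
Rounding down gives 1, 2, 1, 2, 1 = 7 seats, so the divisor must be adjusted.
With modified divisor 31500: modified quotas Dorne 1.962, Galen 3.459, Arden 1.951, Harke 3.168, Eskel 2.036.
Rounding down: Dorne 1, Galen 3, Arden 1, Harke 3, Eskel 2 (total 10).

Dorne 1, Galen 3, Arden 1, Harke 3, Eskel 2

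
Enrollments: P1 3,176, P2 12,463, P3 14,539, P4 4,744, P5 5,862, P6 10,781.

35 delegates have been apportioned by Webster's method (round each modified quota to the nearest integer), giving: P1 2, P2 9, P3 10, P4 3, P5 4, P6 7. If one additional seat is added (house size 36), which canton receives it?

Priority for the next seat is population ÷ (current seats + 0.5).
Priorities: P1 1270.400, P2 1311.895, P3 1384.667, P4 1355.429, P5 1302.667, P6 1437.467.
Highest priority: P6.

P6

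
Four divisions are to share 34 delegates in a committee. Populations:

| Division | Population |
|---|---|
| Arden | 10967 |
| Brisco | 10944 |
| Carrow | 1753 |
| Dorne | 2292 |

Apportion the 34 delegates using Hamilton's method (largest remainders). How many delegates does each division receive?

Arden: 15, Brisco: 14, Carrow: 2, Dorne: 3

The standard divisor is 25956/34 ≈ 763.412.
Standard quotas: Arden 14.3658, Brisco 14.3356, Carrow 2.2963, Dorne 3.0023.
Lower quotas: Arden 14, Brisco 14, Carrow 2, Dorne 3 (sum 33, leaving 1 seat).
Remainders in descending order: Arden 0.3658, Brisco 0.3356, Carrow 0.2963, Dorne 0.0023.
Largest remainder: Arden receives the extra seat.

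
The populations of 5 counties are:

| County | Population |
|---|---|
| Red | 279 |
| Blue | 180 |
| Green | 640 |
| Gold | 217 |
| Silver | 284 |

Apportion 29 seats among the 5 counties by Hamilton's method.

The standard divisor is 1600/29 ≈ 55.172.
Standard quotas: Red 5.057, Blue 3.263, Green 11.600, Gold 3.933, Silver 5.147.
Lower quotas: Red 5, Blue 3, Green 11, Gold 3, Silver 5 (sum 27, leaving 2 seats).
Remainders in descending order: Gold 0.933, Green 0.600, Blue 0.263, Silver 0.147, Red 0.057.
The surplus seats go to Gold, Green.

Red 5, Blue 3, Green 12, Gold 4, Silver 5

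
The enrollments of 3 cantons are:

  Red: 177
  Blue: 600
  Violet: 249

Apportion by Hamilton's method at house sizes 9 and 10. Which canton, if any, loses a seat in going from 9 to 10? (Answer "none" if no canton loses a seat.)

At 9 seats: Red 2, Blue 5, Violet 2.
At 10 seats: Red 2, Blue 6, Violet 2.
No canton's allocation decreased.

none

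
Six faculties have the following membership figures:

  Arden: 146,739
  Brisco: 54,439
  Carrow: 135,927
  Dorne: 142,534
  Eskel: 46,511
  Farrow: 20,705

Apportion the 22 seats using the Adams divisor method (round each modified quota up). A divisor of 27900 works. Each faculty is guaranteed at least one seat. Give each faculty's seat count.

Arden: 6, Brisco: 2, Carrow: 5, Dorne: 6, Eskel: 2, Farrow: 1

With modified divisor 27900: modified quotas Arden 5.259, Brisco 1.951, Carrow 4.872, Dorne 5.109, Eskel 1.667, Farrow 0.742.
Rounding up: Arden 6, Brisco 2, Carrow 5, Dorne 6, Eskel 2, Farrow 1 (total 22).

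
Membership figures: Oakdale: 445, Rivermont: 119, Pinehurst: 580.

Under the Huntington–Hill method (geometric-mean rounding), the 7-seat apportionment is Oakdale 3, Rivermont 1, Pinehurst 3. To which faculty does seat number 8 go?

Pinehurst

Priority for the next seat is population ÷ (√(s·(s+1))).
Priorities: Oakdale 128.460, Rivermont 84.146, Pinehurst 167.432.
Highest priority: Pinehurst.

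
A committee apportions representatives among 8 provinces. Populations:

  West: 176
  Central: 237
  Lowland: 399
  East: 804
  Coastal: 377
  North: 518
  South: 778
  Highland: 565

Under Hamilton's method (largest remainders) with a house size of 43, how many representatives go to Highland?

6

Standard divisor: 3854 ÷ 43 ≈ 89.628.
Standard quotas: West 1.964, Central 2.644, Lowland 4.452, East 8.970, Coastal 4.206, North 5.779, South 8.680, Highland 6.304.
Lower quotas: West 1, Central 2, Lowland 4, East 8, Coastal 4, North 5, South 8, Highland 6 (sum 38, leaving 5 seats).
Remainders in descending order: East 0.970, West 0.964, North 0.779, South 0.680, Central 0.644, Lowland 0.452, Highland 0.304, Coastal 0.206.
Largest remainders: East, West, North, South, Central receive the extra seats.
Highland receives 6.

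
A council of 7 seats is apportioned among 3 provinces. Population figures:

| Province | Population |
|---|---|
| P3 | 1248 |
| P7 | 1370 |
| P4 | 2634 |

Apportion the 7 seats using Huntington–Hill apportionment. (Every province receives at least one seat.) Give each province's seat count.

P3=2; P7=2; P4=3

With divisor 821: modified quotas P3 1.520, P7 1.669, P4 3.208.
Geometric-mean thresholds: P3 √(1·2)=1.414, P7 √(1·2)=1.414, P4 √(3·4)=3.464.
Each quota rounded against its threshold gives P3 2, P7 2, P4 3 (total 7).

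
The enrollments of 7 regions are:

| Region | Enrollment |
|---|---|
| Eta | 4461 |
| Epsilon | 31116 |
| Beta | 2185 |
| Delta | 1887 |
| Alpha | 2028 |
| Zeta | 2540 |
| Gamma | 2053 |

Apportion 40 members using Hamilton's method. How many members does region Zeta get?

2

Standard divisor: 46270 ÷ 40 ≈ 1156.75.
Standard quotas: Eta 3.8565, Epsilon 26.8995, Beta 1.8889, Delta 1.6313, Alpha 1.7532, Zeta 2.1958, Gamma 1.7748.
Lower quotas: Eta 3, Epsilon 26, Beta 1, Delta 1, Alpha 1, Zeta 2, Gamma 1 (sum 35, leaving 5 seats).
Remainders in descending order: Epsilon 0.8995, Beta 0.8889, Eta 0.8565, Gamma 0.7748, Alpha 0.7532, Delta 0.6313, Zeta 0.1958.
Largest remainders: Epsilon, Beta, Eta, Gamma, Alpha receive the extra seats.
Zeta receives 2.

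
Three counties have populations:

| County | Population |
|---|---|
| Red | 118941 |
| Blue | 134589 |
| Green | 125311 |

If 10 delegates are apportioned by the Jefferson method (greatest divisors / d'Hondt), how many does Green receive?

Standard divisor 378841/10 ≈ 37884.1; standard quotas: Red 3.140, Blue 3.553, Green 3.308.
Rounding down gives 3, 3, 3 = 9 seats, so the divisor must be adjusted.
With modified divisor 32500: modified quotas Red 3.660, Blue 4.141, Green 3.856.
Rounding down: Red 3, Blue 4, Green 3 (total 10).
Green receives 3.

3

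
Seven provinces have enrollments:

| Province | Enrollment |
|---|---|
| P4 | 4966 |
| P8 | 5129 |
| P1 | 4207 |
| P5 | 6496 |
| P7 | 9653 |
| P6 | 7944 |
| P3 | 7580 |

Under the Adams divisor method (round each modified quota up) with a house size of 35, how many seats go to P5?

5

Standard divisor 45975/35 ≈ 1313.571; standard quotas: P4 3.781, P8 3.905, P1 3.203, P5 4.945, P7 7.349, P6 6.048, P3 5.771.
Rounding up gives 4, 4, 4, 5, 8, 7, 6 = 38 seats, so the divisor must be adjusted.
With modified divisor 1500: modified quotas P4 3.311, P8 3.419, P1 2.805, P5 4.331, P7 6.435, P6 5.296, P3 5.053.
Rounding up: P4 4, P8 4, P1 3, P5 5, P7 7, P6 6, P3 6 (total 35).
P5 receives 5.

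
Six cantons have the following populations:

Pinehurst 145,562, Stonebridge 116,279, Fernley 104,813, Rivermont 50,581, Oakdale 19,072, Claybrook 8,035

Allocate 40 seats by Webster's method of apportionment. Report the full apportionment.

Pinehurst: 13, Stonebridge: 10, Fernley: 9, Rivermont: 5, Oakdale: 2, Claybrook: 1

Standard divisor 444342/40 ≈ 11108.55; standard quotas: Pinehurst 13.104, Stonebridge 10.468, Fernley 9.435, Rivermont 4.553, Oakdale 1.717, Claybrook 0.723.
Rounding to the nearest integer gives Pinehurst 13, Stonebridge 10, Fernley 9, Rivermont 5, Oakdale 2, Claybrook 1 — total 40, matching the house size, so no adjustment is needed.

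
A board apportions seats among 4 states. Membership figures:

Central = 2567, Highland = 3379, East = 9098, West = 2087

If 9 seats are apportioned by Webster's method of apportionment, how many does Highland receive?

Standard divisor 17131/9 ≈ 1903.444; standard quotas: Central 1.349, Highland 1.775, East 4.780, West 1.096.
Rounding to the nearest integer gives Central 1, Highland 2, East 5, West 1 — total 9, matching the house size, so no adjustment is needed.
Highland receives 2.

2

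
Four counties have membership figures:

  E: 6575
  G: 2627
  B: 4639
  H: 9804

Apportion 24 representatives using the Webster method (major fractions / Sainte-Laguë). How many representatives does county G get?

3

Standard divisor 23645/24 ≈ 985.208; standard quotas: E 6.674, G 2.666, B 4.709, H 9.951.
Rounding to the nearest integer gives 7, 3, 5, 10 = 25 seats, so the divisor must be adjusted.
With modified divisor 1020: modified quotas E 6.446, G 2.575, B 4.548, H 9.612.
Rounding to the nearest integer: E 6, G 3, B 5, H 10 (total 24).
G receives 3.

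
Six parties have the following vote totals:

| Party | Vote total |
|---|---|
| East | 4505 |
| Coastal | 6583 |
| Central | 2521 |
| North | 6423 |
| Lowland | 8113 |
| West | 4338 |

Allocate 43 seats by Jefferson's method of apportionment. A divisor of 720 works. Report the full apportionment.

With modified divisor 720: modified quotas East 6.257, Coastal 9.143, Central 3.501, North 8.921, Lowland 11.268, West 6.025.
Rounding down: East 6, Coastal 9, Central 3, North 8, Lowland 11, West 6 (total 43).

East 6, Coastal 9, Central 3, North 8, Lowland 11, West 6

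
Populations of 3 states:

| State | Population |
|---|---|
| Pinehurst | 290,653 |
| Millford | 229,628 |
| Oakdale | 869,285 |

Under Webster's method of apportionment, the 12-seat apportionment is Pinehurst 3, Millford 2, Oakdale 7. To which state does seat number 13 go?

Oakdale

Priority for the next seat is population ÷ (current seats + 0.5).
Priorities: Pinehurst 83043.714, Millford 91851.200, Oakdale 115904.667.
Highest priority: Oakdale.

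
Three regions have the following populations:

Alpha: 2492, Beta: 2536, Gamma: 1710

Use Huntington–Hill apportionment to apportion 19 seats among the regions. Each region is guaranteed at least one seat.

Alpha: 7, Beta: 7, Gamma: 5

With divisor 361: modified quotas Alpha 6.903, Beta 7.025, Gamma 4.737.
Geometric-mean thresholds: Alpha √(6·7)=6.481, Beta √(7·8)=7.483, Gamma √(4·5)=4.472.
Each quota rounded against its threshold gives Alpha 7, Beta 7, Gamma 5 (total 19).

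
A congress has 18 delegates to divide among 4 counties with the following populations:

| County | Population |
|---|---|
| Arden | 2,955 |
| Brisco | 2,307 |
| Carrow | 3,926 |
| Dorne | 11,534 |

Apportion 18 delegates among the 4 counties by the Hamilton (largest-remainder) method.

Arden=3, Brisco=2, Carrow=3, Dorne=10

Standard divisor: 20722 ÷ 18 ≈ 1151.222.
Standard quotas: Arden 2.5668, Brisco 2.0040, Carrow 3.4103, Dorne 10.0189.
Lower quotas: Arden 2, Brisco 2, Carrow 3, Dorne 10 (sum 17, leaving 1 seat).
Remainders in descending order: Arden 0.5668, Carrow 0.4103, Dorne 0.0189, Brisco 0.0040.
Largest remainder: Arden receives the extra seat.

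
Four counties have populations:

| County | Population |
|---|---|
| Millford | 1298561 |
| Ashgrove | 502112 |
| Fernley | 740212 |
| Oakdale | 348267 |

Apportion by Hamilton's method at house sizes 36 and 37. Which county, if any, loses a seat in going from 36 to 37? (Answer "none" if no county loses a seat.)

Oakdale

At 36 seats: Millford 16, Ashgrove 6, Fernley 9, Oakdale 5.
At 37 seats: Millford 17, Ashgrove 6, Fernley 10, Oakdale 4.
Oakdale drops from 5 to 4.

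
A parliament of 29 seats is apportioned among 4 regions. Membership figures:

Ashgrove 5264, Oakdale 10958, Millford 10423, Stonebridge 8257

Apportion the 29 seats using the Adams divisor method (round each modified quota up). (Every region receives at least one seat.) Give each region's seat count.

Ashgrove=5, Oakdale=9, Millford=8, Stonebridge=7

Standard divisor 34902/29 ≈ 1203.517; standard quotas: Ashgrove 4.374, Oakdale 9.105, Millford 8.660, Stonebridge 6.861.
Rounding up gives 5, 10, 9, 7 = 31 seats, so the divisor must be adjusted.
With modified divisor 1309: modified quotas Ashgrove 4.021, Oakdale 8.371, Millford 7.963, Stonebridge 6.308.
Rounding up: Ashgrove 5, Oakdale 9, Millford 8, Stonebridge 7 (total 29).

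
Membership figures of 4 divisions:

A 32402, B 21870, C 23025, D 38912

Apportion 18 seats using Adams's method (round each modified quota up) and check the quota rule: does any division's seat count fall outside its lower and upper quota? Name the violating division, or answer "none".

none

Standard quotas: A 5.019, B 3.388, C 3.566, D 6.027.
Adams allocation: A 5, B 3, C 4, D 6.
Every allocation lies between the lower and upper quota.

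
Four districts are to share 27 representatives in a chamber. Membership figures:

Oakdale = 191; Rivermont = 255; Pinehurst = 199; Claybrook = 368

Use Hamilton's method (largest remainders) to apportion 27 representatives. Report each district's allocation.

Oakdale=5, Rivermont=7, Pinehurst=5, Claybrook=10

The standard divisor is 1013/27 ≈ 37.519.
Standard quotas: Oakdale 5.091, Rivermont 6.797, Pinehurst 5.304, Claybrook 9.808.
Lower quotas: Oakdale 5, Rivermont 6, Pinehurst 5, Claybrook 9 (sum 25, leaving 2 seats).
Remainders in descending order: Claybrook 0.808, Rivermont 0.797, Pinehurst 0.304, Oakdale 0.091.
The surplus seats go to Claybrook, Rivermont.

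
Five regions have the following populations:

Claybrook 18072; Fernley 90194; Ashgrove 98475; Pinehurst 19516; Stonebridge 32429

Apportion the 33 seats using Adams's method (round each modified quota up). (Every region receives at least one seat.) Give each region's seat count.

Standard divisor 258686/33 ≈ 7838.97; standard quotas: Claybrook 2.305, Fernley 11.506, Ashgrove 12.562, Pinehurst 2.490, Stonebridge 4.137.
Rounding up gives 3, 12, 13, 3, 5 = 36 seats, so the divisor must be adjusted.
With modified divisor 8600: modified quotas Claybrook 2.101, Fernley 10.488, Ashgrove 11.451, Pinehurst 2.269, Stonebridge 3.771.
Rounding up: Claybrook 3, Fernley 11, Ashgrove 12, Pinehurst 3, Stonebridge 4 (total 33).

Claybrook 3; Fernley 11; Ashgrove 12; Pinehurst 3; Stonebridge 4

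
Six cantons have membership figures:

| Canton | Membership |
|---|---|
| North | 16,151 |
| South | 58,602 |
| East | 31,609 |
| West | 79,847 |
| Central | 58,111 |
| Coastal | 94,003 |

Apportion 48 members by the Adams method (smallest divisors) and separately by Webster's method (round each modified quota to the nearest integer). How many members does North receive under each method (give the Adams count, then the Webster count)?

3 and 2

Adams: North 3, South 8, East 5, West 11, Central 8, Coastal 13.
Webster: North 2, South 8, East 5, West 11, Central 8, Coastal 14.
North gets 3 under Adams and 2 under Webster.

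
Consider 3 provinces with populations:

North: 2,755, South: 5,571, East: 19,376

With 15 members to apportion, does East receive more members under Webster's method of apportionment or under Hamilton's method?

Webster

Webster: North 1, South 3, East 11.
Hamilton: North 2, South 3, East 10.
East gets 11 under Webster and 10 under Hamilton.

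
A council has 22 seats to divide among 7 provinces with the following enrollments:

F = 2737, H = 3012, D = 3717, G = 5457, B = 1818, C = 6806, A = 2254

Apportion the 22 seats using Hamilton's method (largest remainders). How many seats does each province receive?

F 2, H 3, D 3, G 5, B 1, C 6, A 2

The standard divisor is 25801/22 ≈ 1172.773.
Standard quotas: F 2.3338, H 2.5683, D 3.1694, G 4.6531, B 1.5502, C 5.8033, A 1.9219.
Lower quotas: F 2, H 2, D 3, G 4, B 1, C 5, A 1 (sum 18, leaving 4 seats).
Remainders in descending order: A 0.9219, C 0.8033, G 0.6531, H 0.5683, B 0.5502, F 0.3338, D 0.1694.
The surplus seats go to A, C, G, H.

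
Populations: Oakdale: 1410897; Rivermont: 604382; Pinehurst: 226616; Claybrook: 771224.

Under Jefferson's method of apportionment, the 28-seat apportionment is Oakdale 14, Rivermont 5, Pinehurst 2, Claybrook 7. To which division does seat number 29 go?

Priority for the next seat is population ÷ (current seats + 1).
Priorities: Oakdale 94059.800, Rivermont 100730.333, Pinehurst 75538.667, Claybrook 96403.000.
Highest priority: Rivermont.

Rivermont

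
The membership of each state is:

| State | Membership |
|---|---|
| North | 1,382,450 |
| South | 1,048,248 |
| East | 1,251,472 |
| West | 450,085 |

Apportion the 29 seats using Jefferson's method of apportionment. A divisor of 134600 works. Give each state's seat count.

With modified divisor 134600: modified quotas North 10.271, South 7.788, East 9.298, West 3.344.
Rounding down: North 10, South 7, East 9, West 3 (total 29).

North=10, South=7, East=9, West=3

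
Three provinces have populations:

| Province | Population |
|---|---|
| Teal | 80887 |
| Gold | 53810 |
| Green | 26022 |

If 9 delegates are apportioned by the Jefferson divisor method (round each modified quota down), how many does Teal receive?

5

Standard divisor 160719/9 ≈ 17857.667; standard quotas: Teal 4.530, Gold 3.013, Green 1.457.
Rounding down gives 4, 3, 1 = 8 seats, so the divisor must be adjusted.
With modified divisor 14800: modified quotas Teal 5.465, Gold 3.636, Green 1.758.
Rounding down: Teal 5, Gold 3, Green 1 (total 9).
Teal receives 5.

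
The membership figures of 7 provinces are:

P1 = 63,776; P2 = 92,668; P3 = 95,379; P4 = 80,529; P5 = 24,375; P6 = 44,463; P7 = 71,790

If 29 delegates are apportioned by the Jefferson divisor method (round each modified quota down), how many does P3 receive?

Standard divisor 472980/29 ≈ 16309.655; standard quotas: P1 3.910, P2 5.682, P3 5.848, P4 4.938, P5 1.495, P6 2.726, P7 4.402.
Rounding down gives 3, 5, 5, 4, 1, 2, 4 = 24 seats, so the divisor must be adjusted.
With modified divisor 14600: modified quotas P1 4.368, P2 6.347, P3 6.533, P4 5.516, P5 1.670, P6 3.045, P7 4.917.
Rounding down: P1 4, P2 6, P3 6, P4 5, P5 1, P6 3, P7 4 (total 29).
P3 receives 6.

6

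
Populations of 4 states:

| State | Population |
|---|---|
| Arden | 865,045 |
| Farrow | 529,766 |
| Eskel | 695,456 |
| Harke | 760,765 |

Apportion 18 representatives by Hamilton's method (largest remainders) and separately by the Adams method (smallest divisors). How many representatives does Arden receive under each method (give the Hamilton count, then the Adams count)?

Hamilton: Arden 6, Farrow 3, Eskel 4, Harke 5.
Adams: Arden 5, Farrow 4, Eskel 4, Harke 5.
Arden gets 6 under Hamilton and 5 under Adams.

6 and 5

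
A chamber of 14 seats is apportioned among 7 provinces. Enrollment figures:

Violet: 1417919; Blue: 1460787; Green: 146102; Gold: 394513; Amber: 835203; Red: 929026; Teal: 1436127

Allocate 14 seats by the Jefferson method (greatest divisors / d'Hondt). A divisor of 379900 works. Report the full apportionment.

Violet 3; Blue 3; Green 0; Gold 1; Amber 2; Red 2; Teal 3

With modified divisor 379900: modified quotas Violet 3.732, Blue 3.845, Green 0.385, Gold 1.038, Amber 2.198, Red 2.445, Teal 3.780.
Rounding down: Violet 3, Blue 3, Green 0, Gold 1, Amber 2, Red 2, Teal 3 (total 14).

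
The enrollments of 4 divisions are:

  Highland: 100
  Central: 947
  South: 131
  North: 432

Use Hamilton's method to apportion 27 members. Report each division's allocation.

Standard divisor: 1610 ÷ 27 ≈ 59.63.
Standard quotas: Highland 1.677, Central 15.881, South 2.197, North 7.245.
Lower quotas: Highland 1, Central 15, South 2, North 7 (sum 25, leaving 2 seats).
Remainders in descending order: Central 0.881, Highland 0.677, North 0.245, South 0.197.
The surplus seats go to Central, Highland.

Highland 2, Central 16, South 2, North 7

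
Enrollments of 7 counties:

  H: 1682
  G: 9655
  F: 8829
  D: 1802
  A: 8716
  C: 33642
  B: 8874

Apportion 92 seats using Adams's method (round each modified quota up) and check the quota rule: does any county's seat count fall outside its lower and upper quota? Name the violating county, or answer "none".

C

Standard quotas: H 2.114, G 12.135, F 11.097, D 2.265, A 10.955, C 42.282, B 11.153.
Adams allocation: H 3, G 12, F 11, D 3, A 11, C 41, B 11.
C has quota 42.282 (lower 42, upper 43) but receives 41 — outside the quota interval.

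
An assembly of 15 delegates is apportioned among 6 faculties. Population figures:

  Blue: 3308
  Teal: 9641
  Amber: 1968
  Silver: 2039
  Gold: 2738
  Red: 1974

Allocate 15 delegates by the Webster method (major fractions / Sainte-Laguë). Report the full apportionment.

Blue=2, Teal=7, Amber=1, Silver=2, Gold=2, Red=1

Standard divisor 21668/15 ≈ 1444.533; standard quotas: Blue 2.290, Teal 6.674, Amber 1.362, Silver 1.412, Gold 1.895, Red 1.367.
Rounding to the nearest integer gives 2, 7, 1, 1, 2, 1 = 14 seats, so the divisor must be adjusted.
With modified divisor 1340: modified quotas Blue 2.469, Teal 7.195, Amber 1.469, Silver 1.522, Gold 2.043, Red 1.473.
Rounding to the nearest integer: Blue 2, Teal 7, Amber 1, Silver 2, Gold 2, Red 1 (total 15).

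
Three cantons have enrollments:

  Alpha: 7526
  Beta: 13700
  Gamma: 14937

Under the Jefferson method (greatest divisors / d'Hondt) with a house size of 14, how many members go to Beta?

5

Standard divisor 36163/14 ≈ 2583.071; standard quotas: Alpha 2.914, Beta 5.304, Gamma 5.783.
Rounding down gives 2, 5, 5 = 12 seats, so the divisor must be adjusted.
With modified divisor 2400: modified quotas Alpha 3.136, Beta 5.708, Gamma 6.224.
Rounding down: Alpha 3, Beta 5, Gamma 6 (total 14).
Beta receives 5.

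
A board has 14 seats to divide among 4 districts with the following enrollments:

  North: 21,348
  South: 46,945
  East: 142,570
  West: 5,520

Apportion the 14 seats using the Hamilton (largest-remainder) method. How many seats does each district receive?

The standard divisor is 216383/14 ≈ 15455.929.
Standard quotas: North 1.3812, South 3.0373, East 9.2243, West 0.3571.
Lower quotas: North 1, South 3, East 9, West 0 (sum 13, leaving 1 seat).
Remainders in descending order: North 0.3812, West 0.3571, East 0.2243, South 0.0373.
Largest remainder: North receives the extra seat.

North: 2, South: 3, East: 9, West: 0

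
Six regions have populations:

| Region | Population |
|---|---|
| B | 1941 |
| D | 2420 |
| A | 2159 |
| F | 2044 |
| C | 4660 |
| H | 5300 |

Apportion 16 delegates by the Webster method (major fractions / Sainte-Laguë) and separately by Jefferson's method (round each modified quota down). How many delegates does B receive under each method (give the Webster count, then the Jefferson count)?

2 and 1

Webster: B 2, D 2, A 2, F 2, C 4, H 4.
Jefferson: B 1, D 2, A 2, F 2, C 4, H 5.
B gets 2 under Webster and 1 under Jefferson.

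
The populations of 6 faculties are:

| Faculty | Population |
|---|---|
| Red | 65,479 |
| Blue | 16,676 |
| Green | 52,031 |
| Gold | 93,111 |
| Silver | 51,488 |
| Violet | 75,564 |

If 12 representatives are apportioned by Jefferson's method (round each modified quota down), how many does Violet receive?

Standard divisor 354349/12 ≈ 29529.083; standard quotas: Red 2.217, Blue 0.565, Green 1.762, Gold 3.153, Silver 1.744, Violet 2.559.
Rounding down gives 2, 0, 1, 3, 1, 2 = 9 seats, so the divisor must be adjusted.
With modified divisor 24200: modified quotas Red 2.706, Blue 0.689, Green 2.150, Gold 3.848, Silver 2.128, Violet 3.122.
Rounding down: Red 2, Blue 0, Green 2, Gold 3, Silver 2, Violet 3 (total 12).
Violet receives 3.

3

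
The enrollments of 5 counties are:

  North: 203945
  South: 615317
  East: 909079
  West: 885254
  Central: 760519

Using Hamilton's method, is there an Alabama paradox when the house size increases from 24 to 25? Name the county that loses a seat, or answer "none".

North

At 24 seats: North 2, South 4, East 7, West 6, Central 5.
At 25 seats: North 1, South 4, East 7, West 7, Central 6.
North drops from 2 to 1.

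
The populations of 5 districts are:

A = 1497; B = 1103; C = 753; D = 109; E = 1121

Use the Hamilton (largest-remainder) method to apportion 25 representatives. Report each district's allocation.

A=8, B=6, C=4, D=1, E=6

Total 4583; standard divisor 4583/25 ≈ 183.32.
Standard quotas: A 8.166, B 6.017, C 4.108, D 0.595, E 6.115.
Lower quotas: A 8, B 6, C 4, D 0, E 6 (sum 24, leaving 1 seat).
Remainders in descending order: D 0.595, A 0.166, E 0.115, C 0.108, B 0.017.
Largest remainder: D receives the extra seat.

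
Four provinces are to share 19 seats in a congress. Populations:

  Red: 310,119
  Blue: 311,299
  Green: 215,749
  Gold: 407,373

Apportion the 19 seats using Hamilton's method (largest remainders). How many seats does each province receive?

Red 5; Blue 5; Green 3; Gold 6

The standard divisor is 1244540/19 ≈ 65502.105.
Standard quotas: Red 4.7345, Blue 4.7525, Green 3.2938, Gold 6.2192.
Lower quotas: Red 4, Blue 4, Green 3, Gold 6 (sum 17, leaving 2 seats).
Remainders in descending order: Blue 0.7525, Red 0.7345, Green 0.2938, Gold 0.2192.
Largest remainders: Blue, Red receive the extra seats.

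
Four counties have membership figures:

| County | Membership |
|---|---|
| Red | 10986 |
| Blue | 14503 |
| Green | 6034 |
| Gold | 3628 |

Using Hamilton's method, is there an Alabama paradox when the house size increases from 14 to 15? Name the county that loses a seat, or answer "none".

Gold

At 14 seats: Red 4, Blue 6, Green 2, Gold 2.
At 15 seats: Red 5, Blue 6, Green 3, Gold 1.
Gold drops from 2 to 1.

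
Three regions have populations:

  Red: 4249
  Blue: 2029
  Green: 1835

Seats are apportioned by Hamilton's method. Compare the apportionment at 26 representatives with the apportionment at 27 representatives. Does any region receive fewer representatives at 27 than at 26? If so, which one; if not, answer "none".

At 26 seats: Red 14, Blue 6, Green 6.
At 27 seats: Red 14, Blue 7, Green 6.
No region's allocation decreased.

none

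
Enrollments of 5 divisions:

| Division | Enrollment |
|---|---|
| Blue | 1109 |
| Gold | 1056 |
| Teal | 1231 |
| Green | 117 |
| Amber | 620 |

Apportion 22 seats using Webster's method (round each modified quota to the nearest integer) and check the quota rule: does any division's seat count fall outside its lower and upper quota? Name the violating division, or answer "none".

none

Standard quotas: Blue 5.903, Gold 5.621, Teal 6.553, Green 0.623, Amber 3.300.
Webster allocation: Blue 6, Gold 6, Teal 6, Green 1, Amber 3.
Every allocation lies between the lower and upper quota.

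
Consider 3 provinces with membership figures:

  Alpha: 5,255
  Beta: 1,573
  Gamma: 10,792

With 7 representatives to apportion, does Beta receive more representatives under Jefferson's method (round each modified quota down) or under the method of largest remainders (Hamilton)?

Jefferson: Alpha 2, Beta 0, Gamma 5.
Hamilton: Alpha 2, Beta 1, Gamma 4.
Beta gets 0 under Jefferson and 1 under Hamilton.

Hamilton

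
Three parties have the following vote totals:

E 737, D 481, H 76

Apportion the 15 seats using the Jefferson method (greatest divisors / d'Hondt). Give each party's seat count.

E 9; D 6; H 0

Standard divisor 1294/15 ≈ 86.267; standard quotas: E 8.543, D 5.576, H 0.881.
Rounding down gives 8, 5, 0 = 13 seats, so the divisor must be adjusted.
With modified divisor 78: modified quotas E 9.449, D 6.167, H 0.974.
Rounding down: E 9, D 6, H 0 (total 15).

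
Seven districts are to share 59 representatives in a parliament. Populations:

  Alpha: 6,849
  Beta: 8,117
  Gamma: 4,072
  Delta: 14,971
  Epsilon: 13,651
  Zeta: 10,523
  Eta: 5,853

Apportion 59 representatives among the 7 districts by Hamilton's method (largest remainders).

Total 64036; standard divisor 64036/59 ≈ 1085.356.
Standard quotas: Alpha 6.3104, Beta 7.4787, Gamma 3.7518, Delta 13.7936, Epsilon 12.5774, Zeta 9.6954, Eta 5.3927.
Lower quotas: Alpha 6, Beta 7, Gamma 3, Delta 13, Epsilon 12, Zeta 9, Eta 5 (sum 55, leaving 4 seats).
Remainders in descending order: Delta 0.7936, Gamma 0.7518, Zeta 0.6954, Epsilon 0.5774, Beta 0.4787, Eta 0.3927, Alpha 0.3104.
The surplus seats go to Delta, Gamma, Zeta, Epsilon.

Alpha 6, Beta 7, Gamma 4, Delta 14, Epsilon 13, Zeta 10, Eta 5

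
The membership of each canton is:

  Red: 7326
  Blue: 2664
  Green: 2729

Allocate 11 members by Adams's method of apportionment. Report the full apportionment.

Standard divisor 12719/11 ≈ 1156.273; standard quotas: Red 6.336, Blue 2.304, Green 2.360.
Rounding up gives 7, 3, 3 = 13 seats, so the divisor must be adjusted.
With modified divisor 1350: modified quotas Red 5.427, Blue 1.973, Green 2.021.
Rounding up: Red 6, Blue 2, Green 3 (total 11).

Red=6, Blue=2, Green=3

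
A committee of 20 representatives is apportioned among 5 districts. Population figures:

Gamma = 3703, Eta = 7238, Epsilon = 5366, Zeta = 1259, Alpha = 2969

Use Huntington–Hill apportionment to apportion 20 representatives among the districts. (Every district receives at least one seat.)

With divisor 1024: modified quotas Gamma 3.616, Eta 7.068, Epsilon 5.240, Zeta 1.229, Alpha 2.899.
Geometric-mean thresholds: Gamma √(3·4)=3.464, Eta √(7·8)=7.483, Epsilon √(5·6)=5.477, Zeta √(1·2)=1.414, Alpha √(2·3)=2.449.
Each quota rounded against its threshold gives Gamma 4, Eta 7, Epsilon 5, Zeta 1, Alpha 3 (total 20).

Gamma: 4, Eta: 7, Epsilon: 5, Zeta: 1, Alpha: 3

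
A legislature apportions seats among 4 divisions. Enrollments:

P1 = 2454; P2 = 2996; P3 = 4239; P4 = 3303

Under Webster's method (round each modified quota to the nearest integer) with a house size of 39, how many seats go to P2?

9

Standard divisor 12992/39 ≈ 333.128; standard quotas: P1 7.367, P2 8.994, P3 12.725, P4 9.915.
Rounding to the nearest integer gives P1 7, P2 9, P3 13, P4 10 — total 39, matching the house size, so no adjustment is needed.
P2 receives 9.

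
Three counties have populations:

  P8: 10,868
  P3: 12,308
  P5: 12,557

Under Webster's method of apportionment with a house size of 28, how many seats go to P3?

Standard divisor 35733/28 ≈ 1276.179; standard quotas: P8 8.516, P3 9.644, P5 9.840.
Rounding to the nearest integer gives 9, 10, 10 = 29 seats, so the divisor must be adjusted.
With modified divisor 1290: modified quotas P8 8.425, P3 9.541, P5 9.734.
Rounding to the nearest integer: P8 8, P3 10, P5 10 (total 28).
P3 receives 10.

10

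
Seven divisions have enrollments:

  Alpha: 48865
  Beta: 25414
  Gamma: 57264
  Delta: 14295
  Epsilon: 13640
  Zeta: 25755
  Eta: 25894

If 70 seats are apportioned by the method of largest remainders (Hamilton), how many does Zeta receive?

9

Standard divisor: 211127 ÷ 70 ≈ 3016.1.
Standard quotas: Alpha 16.2014, Beta 8.4261, Gamma 18.9861, Delta 4.7396, Epsilon 4.5224, Zeta 8.5392, Eta 8.5853.
Lower quotas: Alpha 16, Beta 8, Gamma 18, Delta 4, Epsilon 4, Zeta 8, Eta 8 (sum 66, leaving 4 seats).
Remainders in descending order: Gamma 0.9861, Delta 0.7396, Eta 0.5853, Zeta 0.5392, Epsilon 0.5224, Beta 0.4261, Alpha 0.2014.
Largest remainders: Gamma, Delta, Eta, Zeta receive the extra seats.
Zeta receives 9.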